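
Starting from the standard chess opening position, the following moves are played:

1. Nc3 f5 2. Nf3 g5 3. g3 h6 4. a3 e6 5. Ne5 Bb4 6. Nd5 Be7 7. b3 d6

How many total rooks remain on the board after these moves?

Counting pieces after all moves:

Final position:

  a b c d e f g h
  ─────────────────
8│♜ ♞ ♝ ♛ ♚ · ♞ ♜│8
7│♟ ♟ ♟ · ♝ · · ·│7
6│· · · ♟ ♟ · · ♟│6
5│· · · ♘ ♘ ♟ ♟ ·│5
4│· · · · · · · ·│4
3│♙ ♙ · · · · ♙ ·│3
2│· · ♙ ♙ ♙ ♙ · ♙│2
1│♖ · ♗ ♕ ♔ ♗ · ♖│1
  ─────────────────
  a b c d e f g h


4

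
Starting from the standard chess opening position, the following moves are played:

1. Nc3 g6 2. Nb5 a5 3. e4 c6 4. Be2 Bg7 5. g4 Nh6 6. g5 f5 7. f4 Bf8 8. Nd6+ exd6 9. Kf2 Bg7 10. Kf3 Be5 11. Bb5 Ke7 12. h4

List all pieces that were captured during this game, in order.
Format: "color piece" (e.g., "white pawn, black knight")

Tracking captures:
  exd6: captured white knight

white knight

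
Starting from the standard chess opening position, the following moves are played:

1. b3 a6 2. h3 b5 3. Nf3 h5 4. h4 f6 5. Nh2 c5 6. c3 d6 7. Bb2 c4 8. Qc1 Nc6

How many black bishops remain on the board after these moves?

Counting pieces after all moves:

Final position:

  a b c d e f g h
  ─────────────────
8│♜ · ♝ ♛ ♚ ♝ ♞ ♜│8
7│· · · · ♟ · ♟ ·│7
6│♟ · ♞ ♟ · ♟ · ·│6
5│· ♟ · · · · · ♟│5
4│· · ♟ · · · · ♙│4
3│· ♙ ♙ · · · · ·│3
2│♙ ♗ · ♙ ♙ ♙ ♙ ♘│2
1│♖ ♘ ♕ · ♔ ♗ · ♖│1
  ─────────────────
  a b c d e f g h


2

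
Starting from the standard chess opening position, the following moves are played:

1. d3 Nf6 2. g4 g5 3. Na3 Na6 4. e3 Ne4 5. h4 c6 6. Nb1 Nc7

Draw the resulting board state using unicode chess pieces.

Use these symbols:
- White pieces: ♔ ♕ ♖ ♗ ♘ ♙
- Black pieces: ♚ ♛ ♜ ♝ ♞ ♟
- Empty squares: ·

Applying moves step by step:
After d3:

♜ ♞ ♝ ♛ ♚ ♝ ♞ ♜
♟ ♟ ♟ ♟ ♟ ♟ ♟ ♟
· · · · · · · ·
· · · · · · · ·
· · · · · · · ·
· · · ♙ · · · ·
♙ ♙ ♙ · ♙ ♙ ♙ ♙
♖ ♘ ♗ ♕ ♔ ♗ ♘ ♖


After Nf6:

♜ ♞ ♝ ♛ ♚ ♝ · ♜
♟ ♟ ♟ ♟ ♟ ♟ ♟ ♟
· · · · · ♞ · ·
· · · · · · · ·
· · · · · · · ·
· · · ♙ · · · ·
♙ ♙ ♙ · ♙ ♙ ♙ ♙
♖ ♘ ♗ ♕ ♔ ♗ ♘ ♖


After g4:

♜ ♞ ♝ ♛ ♚ ♝ · ♜
♟ ♟ ♟ ♟ ♟ ♟ ♟ ♟
· · · · · ♞ · ·
· · · · · · · ·
· · · · · · ♙ ·
· · · ♙ · · · ·
♙ ♙ ♙ · ♙ ♙ · ♙
♖ ♘ ♗ ♕ ♔ ♗ ♘ ♖


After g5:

♜ ♞ ♝ ♛ ♚ ♝ · ♜
♟ ♟ ♟ ♟ ♟ ♟ · ♟
· · · · · ♞ · ·
· · · · · · ♟ ·
· · · · · · ♙ ·
· · · ♙ · · · ·
♙ ♙ ♙ · ♙ ♙ · ♙
♖ ♘ ♗ ♕ ♔ ♗ ♘ ♖


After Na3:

♜ ♞ ♝ ♛ ♚ ♝ · ♜
♟ ♟ ♟ ♟ ♟ ♟ · ♟
· · · · · ♞ · ·
· · · · · · ♟ ·
· · · · · · ♙ ·
♘ · · ♙ · · · ·
♙ ♙ ♙ · ♙ ♙ · ♙
♖ · ♗ ♕ ♔ ♗ ♘ ♖


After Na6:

♜ · ♝ ♛ ♚ ♝ · ♜
♟ ♟ ♟ ♟ ♟ ♟ · ♟
♞ · · · · ♞ · ·
· · · · · · ♟ ·
· · · · · · ♙ ·
♘ · · ♙ · · · ·
♙ ♙ ♙ · ♙ ♙ · ♙
♖ · ♗ ♕ ♔ ♗ ♘ ♖


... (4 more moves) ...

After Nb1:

♜ · ♝ ♛ ♚ ♝ · ♜
♟ ♟ · ♟ ♟ ♟ · ♟
♞ · ♟ · · · · ·
· · · · · · ♟ ·
· · · · ♞ · ♙ ♙
· · · ♙ ♙ · · ·
♙ ♙ ♙ · · ♙ · ·
♖ ♘ ♗ ♕ ♔ ♗ ♘ ♖


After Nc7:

♜ · ♝ ♛ ♚ ♝ · ♜
♟ ♟ ♞ ♟ ♟ ♟ · ♟
· · ♟ · · · · ·
· · · · · · ♟ ·
· · · · ♞ · ♙ ♙
· · · ♙ ♙ · · ·
♙ ♙ ♙ · · ♙ · ·
♖ ♘ ♗ ♕ ♔ ♗ ♘ ♖



  a b c d e f g h
  ─────────────────
8│♜ · ♝ ♛ ♚ ♝ · ♜│8
7│♟ ♟ ♞ ♟ ♟ ♟ · ♟│7
6│· · ♟ · · · · ·│6
5│· · · · · · ♟ ·│5
4│· · · · ♞ · ♙ ♙│4
3│· · · ♙ ♙ · · ·│3
2│♙ ♙ ♙ · · ♙ · ·│2
1│♖ ♘ ♗ ♕ ♔ ♗ ♘ ♖│1
  ─────────────────
  a b c d e f g h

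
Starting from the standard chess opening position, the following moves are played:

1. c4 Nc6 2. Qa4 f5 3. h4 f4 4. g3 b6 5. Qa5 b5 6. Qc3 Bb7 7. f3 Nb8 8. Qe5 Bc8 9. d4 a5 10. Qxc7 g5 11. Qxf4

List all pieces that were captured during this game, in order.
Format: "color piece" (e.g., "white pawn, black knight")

Tracking captures:
  Qxc7: captured black pawn
  Qxf4: captured black pawn

black pawn, black pawn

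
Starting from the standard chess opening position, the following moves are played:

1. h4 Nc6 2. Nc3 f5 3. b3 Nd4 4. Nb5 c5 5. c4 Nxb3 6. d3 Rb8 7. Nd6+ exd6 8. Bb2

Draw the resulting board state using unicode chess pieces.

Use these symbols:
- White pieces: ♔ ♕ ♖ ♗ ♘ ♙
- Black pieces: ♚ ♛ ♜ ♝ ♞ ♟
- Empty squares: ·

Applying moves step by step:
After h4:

♜ ♞ ♝ ♛ ♚ ♝ ♞ ♜
♟ ♟ ♟ ♟ ♟ ♟ ♟ ♟
· · · · · · · ·
· · · · · · · ·
· · · · · · · ♙
· · · · · · · ·
♙ ♙ ♙ ♙ ♙ ♙ ♙ ·
♖ ♘ ♗ ♕ ♔ ♗ ♘ ♖


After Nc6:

♜ · ♝ ♛ ♚ ♝ ♞ ♜
♟ ♟ ♟ ♟ ♟ ♟ ♟ ♟
· · ♞ · · · · ·
· · · · · · · ·
· · · · · · · ♙
· · · · · · · ·
♙ ♙ ♙ ♙ ♙ ♙ ♙ ·
♖ ♘ ♗ ♕ ♔ ♗ ♘ ♖


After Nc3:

♜ · ♝ ♛ ♚ ♝ ♞ ♜
♟ ♟ ♟ ♟ ♟ ♟ ♟ ♟
· · ♞ · · · · ·
· · · · · · · ·
· · · · · · · ♙
· · ♘ · · · · ·
♙ ♙ ♙ ♙ ♙ ♙ ♙ ·
♖ · ♗ ♕ ♔ ♗ ♘ ♖


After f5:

♜ · ♝ ♛ ♚ ♝ ♞ ♜
♟ ♟ ♟ ♟ ♟ · ♟ ♟
· · ♞ · · · · ·
· · · · · ♟ · ·
· · · · · · · ♙
· · ♘ · · · · ·
♙ ♙ ♙ ♙ ♙ ♙ ♙ ·
♖ · ♗ ♕ ♔ ♗ ♘ ♖


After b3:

♜ · ♝ ♛ ♚ ♝ ♞ ♜
♟ ♟ ♟ ♟ ♟ · ♟ ♟
· · ♞ · · · · ·
· · · · · ♟ · ·
· · · · · · · ♙
· ♙ ♘ · · · · ·
♙ · ♙ ♙ ♙ ♙ ♙ ·
♖ · ♗ ♕ ♔ ♗ ♘ ♖


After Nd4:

♜ · ♝ ♛ ♚ ♝ ♞ ♜
♟ ♟ ♟ ♟ ♟ · ♟ ♟
· · · · · · · ·
· · · · · ♟ · ·
· · · ♞ · · · ♙
· ♙ ♘ · · · · ·
♙ · ♙ ♙ ♙ ♙ ♙ ·
♖ · ♗ ♕ ♔ ♗ ♘ ♖


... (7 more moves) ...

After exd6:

· ♜ ♝ ♛ ♚ ♝ ♞ ♜
♟ ♟ · ♟ · · ♟ ♟
· · · ♟ · · · ·
· · ♟ · · ♟ · ·
· · ♙ · · · · ♙
· ♞ · ♙ · · · ·
♙ · · · ♙ ♙ ♙ ·
♖ · ♗ ♕ ♔ ♗ ♘ ♖


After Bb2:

· ♜ ♝ ♛ ♚ ♝ ♞ ♜
♟ ♟ · ♟ · · ♟ ♟
· · · ♟ · · · ·
· · ♟ · · ♟ · ·
· · ♙ · · · · ♙
· ♞ · ♙ · · · ·
♙ ♗ · · ♙ ♙ ♙ ·
♖ · · ♕ ♔ ♗ ♘ ♖



  a b c d e f g h
  ─────────────────
8│· ♜ ♝ ♛ ♚ ♝ ♞ ♜│8
7│♟ ♟ · ♟ · · ♟ ♟│7
6│· · · ♟ · · · ·│6
5│· · ♟ · · ♟ · ·│5
4│· · ♙ · · · · ♙│4
3│· ♞ · ♙ · · · ·│3
2│♙ ♗ · · ♙ ♙ ♙ ·│2
1│♖ · · ♕ ♔ ♗ ♘ ♖│1
  ─────────────────
  a b c d e f g h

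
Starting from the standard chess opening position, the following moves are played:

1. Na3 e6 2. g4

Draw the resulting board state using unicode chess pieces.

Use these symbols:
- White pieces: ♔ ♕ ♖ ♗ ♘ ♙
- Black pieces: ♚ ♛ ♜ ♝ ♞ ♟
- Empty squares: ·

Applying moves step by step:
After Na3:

♜ ♞ ♝ ♛ ♚ ♝ ♞ ♜
♟ ♟ ♟ ♟ ♟ ♟ ♟ ♟
· · · · · · · ·
· · · · · · · ·
· · · · · · · ·
♘ · · · · · · ·
♙ ♙ ♙ ♙ ♙ ♙ ♙ ♙
♖ · ♗ ♕ ♔ ♗ ♘ ♖


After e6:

♜ ♞ ♝ ♛ ♚ ♝ ♞ ♜
♟ ♟ ♟ ♟ · ♟ ♟ ♟
· · · · ♟ · · ·
· · · · · · · ·
· · · · · · · ·
♘ · · · · · · ·
♙ ♙ ♙ ♙ ♙ ♙ ♙ ♙
♖ · ♗ ♕ ♔ ♗ ♘ ♖


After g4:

♜ ♞ ♝ ♛ ♚ ♝ ♞ ♜
♟ ♟ ♟ ♟ · ♟ ♟ ♟
· · · · ♟ · · ·
· · · · · · · ·
· · · · · · ♙ ·
♘ · · · · · · ·
♙ ♙ ♙ ♙ ♙ ♙ · ♙
♖ · ♗ ♕ ♔ ♗ ♘ ♖



  a b c d e f g h
  ─────────────────
8│♜ ♞ ♝ ♛ ♚ ♝ ♞ ♜│8
7│♟ ♟ ♟ ♟ · ♟ ♟ ♟│7
6│· · · · ♟ · · ·│6
5│· · · · · · · ·│5
4│· · · · · · ♙ ·│4
3│♘ · · · · · · ·│3
2│♙ ♙ ♙ ♙ ♙ ♙ · ♙│2
1│♖ · ♗ ♕ ♔ ♗ ♘ ♖│1
  ─────────────────
  a b c d e f g h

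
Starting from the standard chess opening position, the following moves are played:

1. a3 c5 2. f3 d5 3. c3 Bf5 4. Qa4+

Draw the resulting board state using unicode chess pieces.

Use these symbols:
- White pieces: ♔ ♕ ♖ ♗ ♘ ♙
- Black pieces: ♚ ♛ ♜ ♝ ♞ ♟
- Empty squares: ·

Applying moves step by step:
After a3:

♜ ♞ ♝ ♛ ♚ ♝ ♞ ♜
♟ ♟ ♟ ♟ ♟ ♟ ♟ ♟
· · · · · · · ·
· · · · · · · ·
· · · · · · · ·
♙ · · · · · · ·
· ♙ ♙ ♙ ♙ ♙ ♙ ♙
♖ ♘ ♗ ♕ ♔ ♗ ♘ ♖


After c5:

♜ ♞ ♝ ♛ ♚ ♝ ♞ ♜
♟ ♟ · ♟ ♟ ♟ ♟ ♟
· · · · · · · ·
· · ♟ · · · · ·
· · · · · · · ·
♙ · · · · · · ·
· ♙ ♙ ♙ ♙ ♙ ♙ ♙
♖ ♘ ♗ ♕ ♔ ♗ ♘ ♖


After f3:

♜ ♞ ♝ ♛ ♚ ♝ ♞ ♜
♟ ♟ · ♟ ♟ ♟ ♟ ♟
· · · · · · · ·
· · ♟ · · · · ·
· · · · · · · ·
♙ · · · · ♙ · ·
· ♙ ♙ ♙ ♙ · ♙ ♙
♖ ♘ ♗ ♕ ♔ ♗ ♘ ♖


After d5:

♜ ♞ ♝ ♛ ♚ ♝ ♞ ♜
♟ ♟ · · ♟ ♟ ♟ ♟
· · · · · · · ·
· · ♟ ♟ · · · ·
· · · · · · · ·
♙ · · · · ♙ · ·
· ♙ ♙ ♙ ♙ · ♙ ♙
♖ ♘ ♗ ♕ ♔ ♗ ♘ ♖


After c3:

♜ ♞ ♝ ♛ ♚ ♝ ♞ ♜
♟ ♟ · · ♟ ♟ ♟ ♟
· · · · · · · ·
· · ♟ ♟ · · · ·
· · · · · · · ·
♙ · ♙ · · ♙ · ·
· ♙ · ♙ ♙ · ♙ ♙
♖ ♘ ♗ ♕ ♔ ♗ ♘ ♖


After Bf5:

♜ ♞ · ♛ ♚ ♝ ♞ ♜
♟ ♟ · · ♟ ♟ ♟ ♟
· · · · · · · ·
· · ♟ ♟ · ♝ · ·
· · · · · · · ·
♙ · ♙ · · ♙ · ·
· ♙ · ♙ ♙ · ♙ ♙
♖ ♘ ♗ ♕ ♔ ♗ ♘ ♖


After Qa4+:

♜ ♞ · ♛ ♚ ♝ ♞ ♜
♟ ♟ · · ♟ ♟ ♟ ♟
· · · · · · · ·
· · ♟ ♟ · ♝ · ·
♕ · · · · · · ·
♙ · ♙ · · ♙ · ·
· ♙ · ♙ ♙ · ♙ ♙
♖ ♘ ♗ · ♔ ♗ ♘ ♖



  a b c d e f g h
  ─────────────────
8│♜ ♞ · ♛ ♚ ♝ ♞ ♜│8
7│♟ ♟ · · ♟ ♟ ♟ ♟│7
6│· · · · · · · ·│6
5│· · ♟ ♟ · ♝ · ·│5
4│♕ · · · · · · ·│4
3│♙ · ♙ · · ♙ · ·│3
2│· ♙ · ♙ ♙ · ♙ ♙│2
1│♖ ♘ ♗ · ♔ ♗ ♘ ♖│1
  ─────────────────
  a b c d e f g h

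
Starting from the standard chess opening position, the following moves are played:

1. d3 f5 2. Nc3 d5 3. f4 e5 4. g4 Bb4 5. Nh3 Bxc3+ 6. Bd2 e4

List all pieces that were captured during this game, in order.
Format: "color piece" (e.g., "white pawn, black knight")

Tracking captures:
  Bxc3+: captured white knight

white knight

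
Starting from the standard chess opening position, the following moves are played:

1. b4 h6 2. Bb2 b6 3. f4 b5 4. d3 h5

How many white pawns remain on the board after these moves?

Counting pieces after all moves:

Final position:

  a b c d e f g h
  ─────────────────
8│♜ ♞ ♝ ♛ ♚ ♝ ♞ ♜│8
7│♟ · ♟ ♟ ♟ ♟ ♟ ·│7
6│· · · · · · · ·│6
5│· ♟ · · · · · ♟│5
4│· ♙ · · · ♙ · ·│4
3│· · · ♙ · · · ·│3
2│♙ ♗ ♙ · ♙ · ♙ ♙│2
1│♖ ♘ · ♕ ♔ ♗ ♘ ♖│1
  ─────────────────
  a b c d e f g h


8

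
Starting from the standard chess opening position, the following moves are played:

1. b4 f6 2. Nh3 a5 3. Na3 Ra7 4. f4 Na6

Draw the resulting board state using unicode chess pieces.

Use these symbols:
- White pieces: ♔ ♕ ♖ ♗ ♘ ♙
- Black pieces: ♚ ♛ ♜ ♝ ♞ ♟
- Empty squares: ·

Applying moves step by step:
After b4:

♜ ♞ ♝ ♛ ♚ ♝ ♞ ♜
♟ ♟ ♟ ♟ ♟ ♟ ♟ ♟
· · · · · · · ·
· · · · · · · ·
· ♙ · · · · · ·
· · · · · · · ·
♙ · ♙ ♙ ♙ ♙ ♙ ♙
♖ ♘ ♗ ♕ ♔ ♗ ♘ ♖


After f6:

♜ ♞ ♝ ♛ ♚ ♝ ♞ ♜
♟ ♟ ♟ ♟ ♟ · ♟ ♟
· · · · · ♟ · ·
· · · · · · · ·
· ♙ · · · · · ·
· · · · · · · ·
♙ · ♙ ♙ ♙ ♙ ♙ ♙
♖ ♘ ♗ ♕ ♔ ♗ ♘ ♖


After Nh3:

♜ ♞ ♝ ♛ ♚ ♝ ♞ ♜
♟ ♟ ♟ ♟ ♟ · ♟ ♟
· · · · · ♟ · ·
· · · · · · · ·
· ♙ · · · · · ·
· · · · · · · ♘
♙ · ♙ ♙ ♙ ♙ ♙ ♙
♖ ♘ ♗ ♕ ♔ ♗ · ♖


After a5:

♜ ♞ ♝ ♛ ♚ ♝ ♞ ♜
· ♟ ♟ ♟ ♟ · ♟ ♟
· · · · · ♟ · ·
♟ · · · · · · ·
· ♙ · · · · · ·
· · · · · · · ♘
♙ · ♙ ♙ ♙ ♙ ♙ ♙
♖ ♘ ♗ ♕ ♔ ♗ · ♖


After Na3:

♜ ♞ ♝ ♛ ♚ ♝ ♞ ♜
· ♟ ♟ ♟ ♟ · ♟ ♟
· · · · · ♟ · ·
♟ · · · · · · ·
· ♙ · · · · · ·
♘ · · · · · · ♘
♙ · ♙ ♙ ♙ ♙ ♙ ♙
♖ · ♗ ♕ ♔ ♗ · ♖


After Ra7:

· ♞ ♝ ♛ ♚ ♝ ♞ ♜
♜ ♟ ♟ ♟ ♟ · ♟ ♟
· · · · · ♟ · ·
♟ · · · · · · ·
· ♙ · · · · · ·
♘ · · · · · · ♘
♙ · ♙ ♙ ♙ ♙ ♙ ♙
♖ · ♗ ♕ ♔ ♗ · ♖


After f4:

· ♞ ♝ ♛ ♚ ♝ ♞ ♜
♜ ♟ ♟ ♟ ♟ · ♟ ♟
· · · · · ♟ · ·
♟ · · · · · · ·
· ♙ · · · ♙ · ·
♘ · · · · · · ♘
♙ · ♙ ♙ ♙ · ♙ ♙
♖ · ♗ ♕ ♔ ♗ · ♖


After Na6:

· · ♝ ♛ ♚ ♝ ♞ ♜
♜ ♟ ♟ ♟ ♟ · ♟ ♟
♞ · · · · ♟ · ·
♟ · · · · · · ·
· ♙ · · · ♙ · ·
♘ · · · · · · ♘
♙ · ♙ ♙ ♙ · ♙ ♙
♖ · ♗ ♕ ♔ ♗ · ♖



  a b c d e f g h
  ─────────────────
8│· · ♝ ♛ ♚ ♝ ♞ ♜│8
7│♜ ♟ ♟ ♟ ♟ · ♟ ♟│7
6│♞ · · · · ♟ · ·│6
5│♟ · · · · · · ·│5
4│· ♙ · · · ♙ · ·│4
3│♘ · · · · · · ♘│3
2│♙ · ♙ ♙ ♙ · ♙ ♙│2
1│♖ · ♗ ♕ ♔ ♗ · ♖│1
  ─────────────────
  a b c d e f g h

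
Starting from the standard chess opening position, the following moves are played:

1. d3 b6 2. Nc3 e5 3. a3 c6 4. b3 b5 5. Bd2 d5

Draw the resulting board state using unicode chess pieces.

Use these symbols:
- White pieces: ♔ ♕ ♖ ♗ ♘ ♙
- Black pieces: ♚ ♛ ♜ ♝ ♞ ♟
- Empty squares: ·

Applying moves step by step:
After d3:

♜ ♞ ♝ ♛ ♚ ♝ ♞ ♜
♟ ♟ ♟ ♟ ♟ ♟ ♟ ♟
· · · · · · · ·
· · · · · · · ·
· · · · · · · ·
· · · ♙ · · · ·
♙ ♙ ♙ · ♙ ♙ ♙ ♙
♖ ♘ ♗ ♕ ♔ ♗ ♘ ♖


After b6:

♜ ♞ ♝ ♛ ♚ ♝ ♞ ♜
♟ · ♟ ♟ ♟ ♟ ♟ ♟
· ♟ · · · · · ·
· · · · · · · ·
· · · · · · · ·
· · · ♙ · · · ·
♙ ♙ ♙ · ♙ ♙ ♙ ♙
♖ ♘ ♗ ♕ ♔ ♗ ♘ ♖


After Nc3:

♜ ♞ ♝ ♛ ♚ ♝ ♞ ♜
♟ · ♟ ♟ ♟ ♟ ♟ ♟
· ♟ · · · · · ·
· · · · · · · ·
· · · · · · · ·
· · ♘ ♙ · · · ·
♙ ♙ ♙ · ♙ ♙ ♙ ♙
♖ · ♗ ♕ ♔ ♗ ♘ ♖


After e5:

♜ ♞ ♝ ♛ ♚ ♝ ♞ ♜
♟ · ♟ ♟ · ♟ ♟ ♟
· ♟ · · · · · ·
· · · · ♟ · · ·
· · · · · · · ·
· · ♘ ♙ · · · ·
♙ ♙ ♙ · ♙ ♙ ♙ ♙
♖ · ♗ ♕ ♔ ♗ ♘ ♖


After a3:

♜ ♞ ♝ ♛ ♚ ♝ ♞ ♜
♟ · ♟ ♟ · ♟ ♟ ♟
· ♟ · · · · · ·
· · · · ♟ · · ·
· · · · · · · ·
♙ · ♘ ♙ · · · ·
· ♙ ♙ · ♙ ♙ ♙ ♙
♖ · ♗ ♕ ♔ ♗ ♘ ♖


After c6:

♜ ♞ ♝ ♛ ♚ ♝ ♞ ♜
♟ · · ♟ · ♟ ♟ ♟
· ♟ ♟ · · · · ·
· · · · ♟ · · ·
· · · · · · · ·
♙ · ♘ ♙ · · · ·
· ♙ ♙ · ♙ ♙ ♙ ♙
♖ · ♗ ♕ ♔ ♗ ♘ ♖


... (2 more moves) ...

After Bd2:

♜ ♞ ♝ ♛ ♚ ♝ ♞ ♜
♟ · · ♟ · ♟ ♟ ♟
· · ♟ · · · · ·
· ♟ · · ♟ · · ·
· · · · · · · ·
♙ ♙ ♘ ♙ · · · ·
· · ♙ ♗ ♙ ♙ ♙ ♙
♖ · · ♕ ♔ ♗ ♘ ♖


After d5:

♜ ♞ ♝ ♛ ♚ ♝ ♞ ♜
♟ · · · · ♟ ♟ ♟
· · ♟ · · · · ·
· ♟ · ♟ ♟ · · ·
· · · · · · · ·
♙ ♙ ♘ ♙ · · · ·
· · ♙ ♗ ♙ ♙ ♙ ♙
♖ · · ♕ ♔ ♗ ♘ ♖



  a b c d e f g h
  ─────────────────
8│♜ ♞ ♝ ♛ ♚ ♝ ♞ ♜│8
7│♟ · · · · ♟ ♟ ♟│7
6│· · ♟ · · · · ·│6
5│· ♟ · ♟ ♟ · · ·│5
4│· · · · · · · ·│4
3│♙ ♙ ♘ ♙ · · · ·│3
2│· · ♙ ♗ ♙ ♙ ♙ ♙│2
1│♖ · · ♕ ♔ ♗ ♘ ♖│1
  ─────────────────
  a b c d e f g h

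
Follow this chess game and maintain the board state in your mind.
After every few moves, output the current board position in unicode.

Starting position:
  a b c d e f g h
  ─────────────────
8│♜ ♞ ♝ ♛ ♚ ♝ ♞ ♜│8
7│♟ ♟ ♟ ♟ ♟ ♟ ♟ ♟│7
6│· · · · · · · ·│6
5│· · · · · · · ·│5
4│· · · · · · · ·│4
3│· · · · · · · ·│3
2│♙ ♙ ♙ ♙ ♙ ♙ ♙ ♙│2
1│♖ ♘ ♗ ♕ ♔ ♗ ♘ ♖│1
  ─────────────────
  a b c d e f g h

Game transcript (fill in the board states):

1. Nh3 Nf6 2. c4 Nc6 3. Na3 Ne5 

  a b c d e f g h
  ─────────────────
8│♜ · ♝ ♛ ♚ ♝ · ♜│8
7│♟ ♟ ♟ ♟ ♟ ♟ ♟ ♟│7
6│· · · · · ♞ · ·│6
5│· · · · ♞ · · ·│5
4│· · ♙ · · · · ·│4
3│♘ · · · · · · ♘│3
2│♙ ♙ · ♙ ♙ ♙ ♙ ♙│2
1│♖ · ♗ ♕ ♔ ♗ · ♖│1
  ─────────────────
  a b c d e f g h

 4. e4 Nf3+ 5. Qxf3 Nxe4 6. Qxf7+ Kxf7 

  a b c d e f g h
  ─────────────────
8│♜ · ♝ ♛ · ♝ · ♜│8
7│♟ ♟ ♟ ♟ ♟ ♚ ♟ ♟│7
6│· · · · · · · ·│6
5│· · · · · · · ·│5
4│· · ♙ · ♞ · · ·│4
3│♘ · · · · · · ♘│3
2│♙ ♙ · ♙ · ♙ ♙ ♙│2
1│♖ · ♗ · ♔ ♗ · ♖│1
  ─────────────────
  a b c d e f g h

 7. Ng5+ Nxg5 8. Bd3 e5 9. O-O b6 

  a b c d e f g h
  ─────────────────
8│♜ · ♝ ♛ · ♝ · ♜│8
7│♟ · ♟ ♟ · ♚ ♟ ♟│7
6│· ♟ · · · · · ·│6
5│· · · · ♟ · ♞ ·│5
4│· · ♙ · · · · ·│4
3│♘ · · ♗ · · · ·│3
2│♙ ♙ · ♙ · ♙ ♙ ♙│2
1│♖ · ♗ · · ♖ ♔ ·│1
  ─────────────────
  a b c d e f g h

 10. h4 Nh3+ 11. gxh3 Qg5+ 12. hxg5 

  a b c d e f g h
  ─────────────────
8│♜ · ♝ · · ♝ · ♜│8
7│♟ · ♟ ♟ · ♚ ♟ ♟│7
6│· ♟ · · · · · ·│6
5│· · · · ♟ · ♙ ·│5
4│· · ♙ · · · · ·│4
3│♘ · · ♗ · · · ♙│3
2│♙ ♙ · ♙ · ♙ · ·│2
1│♖ · ♗ · · ♖ ♔ ·│1
  ─────────────────
  a b c d e f g h


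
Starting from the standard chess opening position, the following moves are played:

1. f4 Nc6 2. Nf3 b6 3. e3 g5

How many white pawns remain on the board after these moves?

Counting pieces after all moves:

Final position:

  a b c d e f g h
  ─────────────────
8│♜ · ♝ ♛ ♚ ♝ ♞ ♜│8
7│♟ · ♟ ♟ ♟ ♟ · ♟│7
6│· ♟ ♞ · · · · ·│6
5│· · · · · · ♟ ·│5
4│· · · · · ♙ · ·│4
3│· · · · ♙ ♘ · ·│3
2│♙ ♙ ♙ ♙ · · ♙ ♙│2
1│♖ ♘ ♗ ♕ ♔ ♗ · ♖│1
  ─────────────────
  a b c d e f g h


8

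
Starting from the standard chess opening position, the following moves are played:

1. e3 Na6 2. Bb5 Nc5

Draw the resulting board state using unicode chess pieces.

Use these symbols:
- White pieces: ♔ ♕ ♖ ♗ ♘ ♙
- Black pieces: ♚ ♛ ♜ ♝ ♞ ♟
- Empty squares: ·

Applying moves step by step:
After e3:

♜ ♞ ♝ ♛ ♚ ♝ ♞ ♜
♟ ♟ ♟ ♟ ♟ ♟ ♟ ♟
· · · · · · · ·
· · · · · · · ·
· · · · · · · ·
· · · · ♙ · · ·
♙ ♙ ♙ ♙ · ♙ ♙ ♙
♖ ♘ ♗ ♕ ♔ ♗ ♘ ♖


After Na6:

♜ · ♝ ♛ ♚ ♝ ♞ ♜
♟ ♟ ♟ ♟ ♟ ♟ ♟ ♟
♞ · · · · · · ·
· · · · · · · ·
· · · · · · · ·
· · · · ♙ · · ·
♙ ♙ ♙ ♙ · ♙ ♙ ♙
♖ ♘ ♗ ♕ ♔ ♗ ♘ ♖


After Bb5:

♜ · ♝ ♛ ♚ ♝ ♞ ♜
♟ ♟ ♟ ♟ ♟ ♟ ♟ ♟
♞ · · · · · · ·
· ♗ · · · · · ·
· · · · · · · ·
· · · · ♙ · · ·
♙ ♙ ♙ ♙ · ♙ ♙ ♙
♖ ♘ ♗ ♕ ♔ · ♘ ♖


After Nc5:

♜ · ♝ ♛ ♚ ♝ ♞ ♜
♟ ♟ ♟ ♟ ♟ ♟ ♟ ♟
· · · · · · · ·
· ♗ ♞ · · · · ·
· · · · · · · ·
· · · · ♙ · · ·
♙ ♙ ♙ ♙ · ♙ ♙ ♙
♖ ♘ ♗ ♕ ♔ · ♘ ♖



  a b c d e f g h
  ─────────────────
8│♜ · ♝ ♛ ♚ ♝ ♞ ♜│8
7│♟ ♟ ♟ ♟ ♟ ♟ ♟ ♟│7
6│· · · · · · · ·│6
5│· ♗ ♞ · · · · ·│5
4│· · · · · · · ·│4
3│· · · · ♙ · · ·│3
2│♙ ♙ ♙ ♙ · ♙ ♙ ♙│2
1│♖ ♘ ♗ ♕ ♔ · ♘ ♖│1
  ─────────────────
  a b c d e f g h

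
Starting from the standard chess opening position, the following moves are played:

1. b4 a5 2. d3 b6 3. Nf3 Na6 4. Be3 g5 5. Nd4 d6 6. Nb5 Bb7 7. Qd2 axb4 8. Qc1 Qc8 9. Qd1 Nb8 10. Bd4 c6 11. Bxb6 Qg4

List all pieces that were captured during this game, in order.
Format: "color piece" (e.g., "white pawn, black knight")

Tracking captures:
  axb4: captured white pawn
  Bxb6: captured black pawn

white pawn, black pawn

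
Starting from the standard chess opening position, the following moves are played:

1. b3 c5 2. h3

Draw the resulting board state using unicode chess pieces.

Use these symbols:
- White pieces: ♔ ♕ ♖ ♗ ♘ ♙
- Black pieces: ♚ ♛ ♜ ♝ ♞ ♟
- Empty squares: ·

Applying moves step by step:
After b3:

♜ ♞ ♝ ♛ ♚ ♝ ♞ ♜
♟ ♟ ♟ ♟ ♟ ♟ ♟ ♟
· · · · · · · ·
· · · · · · · ·
· · · · · · · ·
· ♙ · · · · · ·
♙ · ♙ ♙ ♙ ♙ ♙ ♙
♖ ♘ ♗ ♕ ♔ ♗ ♘ ♖


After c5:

♜ ♞ ♝ ♛ ♚ ♝ ♞ ♜
♟ ♟ · ♟ ♟ ♟ ♟ ♟
· · · · · · · ·
· · ♟ · · · · ·
· · · · · · · ·
· ♙ · · · · · ·
♙ · ♙ ♙ ♙ ♙ ♙ ♙
♖ ♘ ♗ ♕ ♔ ♗ ♘ ♖


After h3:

♜ ♞ ♝ ♛ ♚ ♝ ♞ ♜
♟ ♟ · ♟ ♟ ♟ ♟ ♟
· · · · · · · ·
· · ♟ · · · · ·
· · · · · · · ·
· ♙ · · · · · ♙
♙ · ♙ ♙ ♙ ♙ ♙ ·
♖ ♘ ♗ ♕ ♔ ♗ ♘ ♖



  a b c d e f g h
  ─────────────────
8│♜ ♞ ♝ ♛ ♚ ♝ ♞ ♜│8
7│♟ ♟ · ♟ ♟ ♟ ♟ ♟│7
6│· · · · · · · ·│6
5│· · ♟ · · · · ·│5
4│· · · · · · · ·│4
3│· ♙ · · · · · ♙│3
2│♙ · ♙ ♙ ♙ ♙ ♙ ·│2
1│♖ ♘ ♗ ♕ ♔ ♗ ♘ ♖│1
  ─────────────────
  a b c d e f g h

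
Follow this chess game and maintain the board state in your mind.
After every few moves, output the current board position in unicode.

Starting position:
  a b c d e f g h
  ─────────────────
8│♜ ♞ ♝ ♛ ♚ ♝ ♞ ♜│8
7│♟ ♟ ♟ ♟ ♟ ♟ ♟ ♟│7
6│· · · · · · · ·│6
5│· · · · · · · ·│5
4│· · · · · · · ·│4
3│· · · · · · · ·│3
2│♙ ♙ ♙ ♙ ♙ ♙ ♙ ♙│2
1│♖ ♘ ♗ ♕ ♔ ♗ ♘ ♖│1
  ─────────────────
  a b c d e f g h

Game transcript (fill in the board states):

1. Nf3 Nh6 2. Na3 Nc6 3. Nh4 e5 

  a b c d e f g h
  ─────────────────
8│♜ · ♝ ♛ ♚ ♝ · ♜│8
7│♟ ♟ ♟ ♟ · ♟ ♟ ♟│7
6│· · ♞ · · · · ♞│6
5│· · · · ♟ · · ·│5
4│· · · · · · · ♘│4
3│♘ · · · · · · ·│3
2│♙ ♙ ♙ ♙ ♙ ♙ ♙ ♙│2
1│♖ · ♗ ♕ ♔ ♗ · ♖│1
  ─────────────────
  a b c d e f g h

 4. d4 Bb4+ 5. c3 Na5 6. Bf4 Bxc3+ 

  a b c d e f g h
  ─────────────────
8│♜ · ♝ ♛ ♚ · · ♜│8
7│♟ ♟ ♟ ♟ · ♟ ♟ ♟│7
6│· · · · · · · ♞│6
5│♞ · · · ♟ · · ·│5
4│· · · ♙ · ♗ · ♘│4
3│♘ · ♝ · · · · ·│3
2│♙ ♙ · · ♙ ♙ ♙ ♙│2
1│♖ · · ♕ ♔ ♗ · ♖│1
  ─────────────────
  a b c d e f g h

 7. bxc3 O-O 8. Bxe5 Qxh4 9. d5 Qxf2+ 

  a b c d e f g h
  ─────────────────
8│♜ · ♝ · · ♜ ♚ ·│8
7│♟ ♟ ♟ ♟ · ♟ ♟ ♟│7
6│· · · · · · · ♞│6
5│♞ · · ♙ ♗ · · ·│5
4│· · · · · · · ·│4
3│♘ · ♙ · · · · ·│3
2│♙ · · · ♙ ♛ ♙ ♙│2
1│♖ · · ♕ ♔ ♗ · ♖│1
  ─────────────────
  a b c d e f g h

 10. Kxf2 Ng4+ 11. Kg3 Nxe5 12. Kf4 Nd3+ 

  a b c d e f g h
  ─────────────────
8│♜ · ♝ · · ♜ ♚ ·│8
7│♟ ♟ ♟ ♟ · ♟ ♟ ♟│7
6│· · · · · · · ·│6
5│♞ · · ♙ · · · ·│5
4│· · · · · ♔ · ·│4
3│♘ · ♙ ♞ · · · ·│3
2│♙ · · · ♙ · ♙ ♙│2
1│♖ · · ♕ · ♗ · ♖│1
  ─────────────────
  a b c d e f g h

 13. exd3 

  a b c d e f g h
  ─────────────────
8│♜ · ♝ · · ♜ ♚ ·│8
7│♟ ♟ ♟ ♟ · ♟ ♟ ♟│7
6│· · · · · · · ·│6
5│♞ · · ♙ · · · ·│5
4│· · · · · ♔ · ·│4
3│♘ · ♙ ♙ · · · ·│3
2│♙ · · · · · ♙ ♙│2
1│♖ · · ♕ · ♗ · ♖│1
  ─────────────────
  a b c d e f g h


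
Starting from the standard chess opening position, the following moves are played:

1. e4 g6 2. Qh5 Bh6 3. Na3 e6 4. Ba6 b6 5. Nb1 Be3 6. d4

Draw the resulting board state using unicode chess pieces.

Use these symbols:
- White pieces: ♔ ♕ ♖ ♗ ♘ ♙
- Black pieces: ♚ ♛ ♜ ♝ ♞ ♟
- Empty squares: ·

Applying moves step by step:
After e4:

♜ ♞ ♝ ♛ ♚ ♝ ♞ ♜
♟ ♟ ♟ ♟ ♟ ♟ ♟ ♟
· · · · · · · ·
· · · · · · · ·
· · · · ♙ · · ·
· · · · · · · ·
♙ ♙ ♙ ♙ · ♙ ♙ ♙
♖ ♘ ♗ ♕ ♔ ♗ ♘ ♖


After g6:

♜ ♞ ♝ ♛ ♚ ♝ ♞ ♜
♟ ♟ ♟ ♟ ♟ ♟ · ♟
· · · · · · ♟ ·
· · · · · · · ·
· · · · ♙ · · ·
· · · · · · · ·
♙ ♙ ♙ ♙ · ♙ ♙ ♙
♖ ♘ ♗ ♕ ♔ ♗ ♘ ♖


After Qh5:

♜ ♞ ♝ ♛ ♚ ♝ ♞ ♜
♟ ♟ ♟ ♟ ♟ ♟ · ♟
· · · · · · ♟ ·
· · · · · · · ♕
· · · · ♙ · · ·
· · · · · · · ·
♙ ♙ ♙ ♙ · ♙ ♙ ♙
♖ ♘ ♗ · ♔ ♗ ♘ ♖


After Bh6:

♜ ♞ ♝ ♛ ♚ · ♞ ♜
♟ ♟ ♟ ♟ ♟ ♟ · ♟
· · · · · · ♟ ♝
· · · · · · · ♕
· · · · ♙ · · ·
· · · · · · · ·
♙ ♙ ♙ ♙ · ♙ ♙ ♙
♖ ♘ ♗ · ♔ ♗ ♘ ♖


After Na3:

♜ ♞ ♝ ♛ ♚ · ♞ ♜
♟ ♟ ♟ ♟ ♟ ♟ · ♟
· · · · · · ♟ ♝
· · · · · · · ♕
· · · · ♙ · · ·
♘ · · · · · · ·
♙ ♙ ♙ ♙ · ♙ ♙ ♙
♖ · ♗ · ♔ ♗ ♘ ♖


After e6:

♜ ♞ ♝ ♛ ♚ · ♞ ♜
♟ ♟ ♟ ♟ · ♟ · ♟
· · · · ♟ · ♟ ♝
· · · · · · · ♕
· · · · ♙ · · ·
♘ · · · · · · ·
♙ ♙ ♙ ♙ · ♙ ♙ ♙
♖ · ♗ · ♔ ♗ ♘ ♖


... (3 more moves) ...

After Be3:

♜ ♞ ♝ ♛ ♚ · ♞ ♜
♟ · ♟ ♟ · ♟ · ♟
♗ ♟ · · ♟ · ♟ ·
· · · · · · · ♕
· · · · ♙ · · ·
· · · · ♝ · · ·
♙ ♙ ♙ ♙ · ♙ ♙ ♙
♖ ♘ ♗ · ♔ · ♘ ♖


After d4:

♜ ♞ ♝ ♛ ♚ · ♞ ♜
♟ · ♟ ♟ · ♟ · ♟
♗ ♟ · · ♟ · ♟ ·
· · · · · · · ♕
· · · ♙ ♙ · · ·
· · · · ♝ · · ·
♙ ♙ ♙ · · ♙ ♙ ♙
♖ ♘ ♗ · ♔ · ♘ ♖



  a b c d e f g h
  ─────────────────
8│♜ ♞ ♝ ♛ ♚ · ♞ ♜│8
7│♟ · ♟ ♟ · ♟ · ♟│7
6│♗ ♟ · · ♟ · ♟ ·│6
5│· · · · · · · ♕│5
4│· · · ♙ ♙ · · ·│4
3│· · · · ♝ · · ·│3
2│♙ ♙ ♙ · · ♙ ♙ ♙│2
1│♖ ♘ ♗ · ♔ · ♘ ♖│1
  ─────────────────
  a b c d e f g h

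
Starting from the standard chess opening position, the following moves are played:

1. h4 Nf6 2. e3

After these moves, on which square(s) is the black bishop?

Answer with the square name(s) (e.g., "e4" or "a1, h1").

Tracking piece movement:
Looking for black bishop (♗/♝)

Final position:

  a b c d e f g h
  ─────────────────
8│♜ ♞ ♝ ♛ ♚ ♝ · ♜│8
7│♟ ♟ ♟ ♟ ♟ ♟ ♟ ♟│7
6│· · · · · ♞ · ·│6
5│· · · · · · · ·│5
4│· · · · · · · ♙│4
3│· · · · ♙ · · ·│3
2│♙ ♙ ♙ ♙ · ♙ ♙ ·│2
1│♖ ♘ ♗ ♕ ♔ ♗ ♘ ♖│1
  ─────────────────
  a b c d e f g h


c8, f8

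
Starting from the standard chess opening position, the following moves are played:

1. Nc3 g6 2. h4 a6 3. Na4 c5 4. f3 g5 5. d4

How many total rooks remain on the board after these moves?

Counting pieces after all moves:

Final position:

  a b c d e f g h
  ─────────────────
8│♜ ♞ ♝ ♛ ♚ ♝ ♞ ♜│8
7│· ♟ · ♟ ♟ ♟ · ♟│7
6│♟ · · · · · · ·│6
5│· · ♟ · · · ♟ ·│5
4│♘ · · ♙ · · · ♙│4
3│· · · · · ♙ · ·│3
2│♙ ♙ ♙ · ♙ · ♙ ·│2
1│♖ · ♗ ♕ ♔ ♗ ♘ ♖│1
  ─────────────────
  a b c d e f g h


4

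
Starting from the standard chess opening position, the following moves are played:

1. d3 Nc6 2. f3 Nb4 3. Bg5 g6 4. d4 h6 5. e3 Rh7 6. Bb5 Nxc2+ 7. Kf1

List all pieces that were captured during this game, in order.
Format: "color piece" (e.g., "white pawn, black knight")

Tracking captures:
  Nxc2+: captured white pawn

white pawn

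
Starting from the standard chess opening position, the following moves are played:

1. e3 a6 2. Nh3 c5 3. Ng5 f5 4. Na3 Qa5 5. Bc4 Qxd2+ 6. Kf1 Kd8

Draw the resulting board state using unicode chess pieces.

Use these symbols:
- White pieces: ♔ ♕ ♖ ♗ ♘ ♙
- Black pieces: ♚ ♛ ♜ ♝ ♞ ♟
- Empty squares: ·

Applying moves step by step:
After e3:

♜ ♞ ♝ ♛ ♚ ♝ ♞ ♜
♟ ♟ ♟ ♟ ♟ ♟ ♟ ♟
· · · · · · · ·
· · · · · · · ·
· · · · · · · ·
· · · · ♙ · · ·
♙ ♙ ♙ ♙ · ♙ ♙ ♙
♖ ♘ ♗ ♕ ♔ ♗ ♘ ♖


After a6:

♜ ♞ ♝ ♛ ♚ ♝ ♞ ♜
· ♟ ♟ ♟ ♟ ♟ ♟ ♟
♟ · · · · · · ·
· · · · · · · ·
· · · · · · · ·
· · · · ♙ · · ·
♙ ♙ ♙ ♙ · ♙ ♙ ♙
♖ ♘ ♗ ♕ ♔ ♗ ♘ ♖


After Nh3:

♜ ♞ ♝ ♛ ♚ ♝ ♞ ♜
· ♟ ♟ ♟ ♟ ♟ ♟ ♟
♟ · · · · · · ·
· · · · · · · ·
· · · · · · · ·
· · · · ♙ · · ♘
♙ ♙ ♙ ♙ · ♙ ♙ ♙
♖ ♘ ♗ ♕ ♔ ♗ · ♖


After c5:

♜ ♞ ♝ ♛ ♚ ♝ ♞ ♜
· ♟ · ♟ ♟ ♟ ♟ ♟
♟ · · · · · · ·
· · ♟ · · · · ·
· · · · · · · ·
· · · · ♙ · · ♘
♙ ♙ ♙ ♙ · ♙ ♙ ♙
♖ ♘ ♗ ♕ ♔ ♗ · ♖


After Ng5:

♜ ♞ ♝ ♛ ♚ ♝ ♞ ♜
· ♟ · ♟ ♟ ♟ ♟ ♟
♟ · · · · · · ·
· · ♟ · · · ♘ ·
· · · · · · · ·
· · · · ♙ · · ·
♙ ♙ ♙ ♙ · ♙ ♙ ♙
♖ ♘ ♗ ♕ ♔ ♗ · ♖


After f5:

♜ ♞ ♝ ♛ ♚ ♝ ♞ ♜
· ♟ · ♟ ♟ · ♟ ♟
♟ · · · · · · ·
· · ♟ · · ♟ ♘ ·
· · · · · · · ·
· · · · ♙ · · ·
♙ ♙ ♙ ♙ · ♙ ♙ ♙
♖ ♘ ♗ ♕ ♔ ♗ · ♖


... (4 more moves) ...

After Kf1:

♜ ♞ ♝ · ♚ ♝ ♞ ♜
· ♟ · ♟ ♟ · ♟ ♟
♟ · · · · · · ·
· · ♟ · · ♟ ♘ ·
· · ♗ · · · · ·
♘ · · · ♙ · · ·
♙ ♙ ♙ ♛ · ♙ ♙ ♙
♖ · ♗ ♕ · ♔ · ♖


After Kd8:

♜ ♞ ♝ ♚ · ♝ ♞ ♜
· ♟ · ♟ ♟ · ♟ ♟
♟ · · · · · · ·
· · ♟ · · ♟ ♘ ·
· · ♗ · · · · ·
♘ · · · ♙ · · ·
♙ ♙ ♙ ♛ · ♙ ♙ ♙
♖ · ♗ ♕ · ♔ · ♖



  a b c d e f g h
  ─────────────────
8│♜ ♞ ♝ ♚ · ♝ ♞ ♜│8
7│· ♟ · ♟ ♟ · ♟ ♟│7
6│♟ · · · · · · ·│6
5│· · ♟ · · ♟ ♘ ·│5
4│· · ♗ · · · · ·│4
3│♘ · · · ♙ · · ·│3
2│♙ ♙ ♙ ♛ · ♙ ♙ ♙│2
1│♖ · ♗ ♕ · ♔ · ♖│1
  ─────────────────
  a b c d e f g h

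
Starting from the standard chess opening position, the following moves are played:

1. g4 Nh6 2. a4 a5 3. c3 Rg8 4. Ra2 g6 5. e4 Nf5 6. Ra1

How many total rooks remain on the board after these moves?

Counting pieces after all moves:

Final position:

  a b c d e f g h
  ─────────────────
8│♜ ♞ ♝ ♛ ♚ ♝ ♜ ·│8
7│· ♟ ♟ ♟ ♟ ♟ · ♟│7
6│· · · · · · ♟ ·│6
5│♟ · · · · ♞ · ·│5
4│♙ · · · ♙ · ♙ ·│4
3│· · ♙ · · · · ·│3
2│· ♙ · ♙ · ♙ · ♙│2
1│♖ ♘ ♗ ♕ ♔ ♗ ♘ ♖│1
  ─────────────────
  a b c d e f g h


4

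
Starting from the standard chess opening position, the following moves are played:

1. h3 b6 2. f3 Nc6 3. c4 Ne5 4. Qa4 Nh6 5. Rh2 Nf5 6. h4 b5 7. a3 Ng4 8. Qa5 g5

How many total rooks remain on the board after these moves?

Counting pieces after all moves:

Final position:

  a b c d e f g h
  ─────────────────
8│♜ · ♝ ♛ ♚ ♝ · ♜│8
7│♟ · ♟ ♟ ♟ ♟ · ♟│7
6│· · · · · · · ·│6
5│♕ ♟ · · · ♞ ♟ ·│5
4│· · ♙ · · · ♞ ♙│4
3│♙ · · · · ♙ · ·│3
2│· ♙ · ♙ ♙ · ♙ ♖│2
1│♖ ♘ ♗ · ♔ ♗ ♘ ·│1
  ─────────────────
  a b c d e f g h


4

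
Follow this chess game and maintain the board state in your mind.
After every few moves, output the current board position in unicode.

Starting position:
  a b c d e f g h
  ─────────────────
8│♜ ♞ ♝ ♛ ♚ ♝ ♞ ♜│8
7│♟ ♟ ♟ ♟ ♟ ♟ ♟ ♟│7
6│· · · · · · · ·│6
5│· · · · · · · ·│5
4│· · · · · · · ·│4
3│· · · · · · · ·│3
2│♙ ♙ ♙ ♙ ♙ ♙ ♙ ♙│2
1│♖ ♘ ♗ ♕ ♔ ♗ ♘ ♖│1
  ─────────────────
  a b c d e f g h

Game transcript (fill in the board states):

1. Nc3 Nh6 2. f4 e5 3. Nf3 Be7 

  a b c d e f g h
  ─────────────────
8│♜ ♞ ♝ ♛ ♚ · · ♜│8
7│♟ ♟ ♟ ♟ ♝ ♟ ♟ ♟│7
6│· · · · · · · ♞│6
5│· · · · ♟ · · ·│5
4│· · · · · ♙ · ·│4
3│· · ♘ · · ♘ · ·│3
2│♙ ♙ ♙ ♙ ♙ · ♙ ♙│2
1│♖ · ♗ ♕ ♔ ♗ · ♖│1
  ─────────────────
  a b c d e f g h

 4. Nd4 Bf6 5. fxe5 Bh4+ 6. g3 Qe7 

  a b c d e f g h
  ─────────────────
8│♜ ♞ ♝ · ♚ · · ♜│8
7│♟ ♟ ♟ ♟ ♛ ♟ ♟ ♟│7
6│· · · · · · · ♞│6
5│· · · · ♙ · · ·│5
4│· · · ♘ · · · ♝│4
3│· · ♘ · · · ♙ ·│3
2│♙ ♙ ♙ ♙ ♙ · · ♙│2
1│♖ · ♗ ♕ ♔ ♗ · ♖│1
  ─────────────────
  a b c d e f g h

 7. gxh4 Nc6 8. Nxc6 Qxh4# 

  a b c d e f g h
  ─────────────────
8│♜ · ♝ · ♚ · · ♜│8
7│♟ ♟ ♟ ♟ · ♟ ♟ ♟│7
6│· · ♘ · · · · ♞│6
5│· · · · ♙ · · ·│5
4│· · · · · · · ♛│4
3│· · ♘ · · · · ·│3
2│♙ ♙ ♙ ♙ ♙ · · ♙│2
1│♖ · ♗ ♕ ♔ ♗ · ♖│1
  ─────────────────
  a b c d e f g h


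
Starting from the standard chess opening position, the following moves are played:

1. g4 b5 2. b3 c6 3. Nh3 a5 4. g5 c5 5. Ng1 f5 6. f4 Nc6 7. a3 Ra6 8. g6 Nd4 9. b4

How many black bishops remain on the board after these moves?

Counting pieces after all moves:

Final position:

  a b c d e f g h
  ─────────────────
8│· · ♝ ♛ ♚ ♝ ♞ ♜│8
7│· · · ♟ ♟ · ♟ ♟│7
6│♜ · · · · · ♙ ·│6
5│♟ ♟ ♟ · · ♟ · ·│5
4│· ♙ · ♞ · ♙ · ·│4
3│♙ · · · · · · ·│3
2│· · ♙ ♙ ♙ · · ♙│2
1│♖ ♘ ♗ ♕ ♔ ♗ ♘ ♖│1
  ─────────────────
  a b c d e f g h


2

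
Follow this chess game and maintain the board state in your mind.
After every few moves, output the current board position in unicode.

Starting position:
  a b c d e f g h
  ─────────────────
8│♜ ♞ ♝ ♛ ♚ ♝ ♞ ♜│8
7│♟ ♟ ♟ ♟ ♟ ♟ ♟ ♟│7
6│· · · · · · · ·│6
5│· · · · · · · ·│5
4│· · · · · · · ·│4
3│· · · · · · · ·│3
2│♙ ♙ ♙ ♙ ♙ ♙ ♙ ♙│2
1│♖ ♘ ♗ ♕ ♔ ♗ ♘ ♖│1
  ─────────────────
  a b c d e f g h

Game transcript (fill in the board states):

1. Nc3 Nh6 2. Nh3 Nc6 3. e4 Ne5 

  a b c d e f g h
  ─────────────────
8│♜ · ♝ ♛ ♚ ♝ · ♜│8
7│♟ ♟ ♟ ♟ ♟ ♟ ♟ ♟│7
6│· · · · · · · ♞│6
5│· · · · ♞ · · ·│5
4│· · · · ♙ · · ·│4
3│· · ♘ · · · · ♘│3
2│♙ ♙ ♙ ♙ · ♙ ♙ ♙│2
1│♖ · ♗ ♕ ♔ ♗ · ♖│1
  ─────────────────
  a b c d e f g h

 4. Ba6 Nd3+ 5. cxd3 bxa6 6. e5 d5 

  a b c d e f g h
  ─────────────────
8│♜ · ♝ ♛ ♚ ♝ · ♜│8
7│♟ · ♟ · ♟ ♟ ♟ ♟│7
6│♟ · · · · · · ♞│6
5│· · · ♟ ♙ · · ·│5
4│· · · · · · · ·│4
3│· · ♘ ♙ · · · ♘│3
2│♙ ♙ · ♙ · ♙ ♙ ♙│2
1│♖ · ♗ ♕ ♔ · · ♖│1
  ─────────────────
  a b c d e f g h

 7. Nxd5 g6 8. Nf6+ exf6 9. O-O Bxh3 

  a b c d e f g h
  ─────────────────
8│♜ · · ♛ ♚ ♝ · ♜│8
7│♟ · ♟ · · ♟ · ♟│7
6│♟ · · · · ♟ ♟ ♞│6
5│· · · · ♙ · · ·│5
4│· · · · · · · ·│4
3│· · · ♙ · · · ♝│3
2│♙ ♙ · ♙ · ♙ ♙ ♙│2
1│♖ · ♗ ♕ · ♖ ♔ ·│1
  ─────────────────
  a b c d e f g h

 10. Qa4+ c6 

  a b c d e f g h
  ─────────────────
8│♜ · · ♛ ♚ ♝ · ♜│8
7│♟ · · · · ♟ · ♟│7
6│♟ · ♟ · · ♟ ♟ ♞│6
5│· · · · ♙ · · ·│5
4│♕ · · · · · · ·│4
3│· · · ♙ · · · ♝│3
2│♙ ♙ · ♙ · ♙ ♙ ♙│2
1│♖ · ♗ · · ♖ ♔ ·│1
  ─────────────────
  a b c d e f g h
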